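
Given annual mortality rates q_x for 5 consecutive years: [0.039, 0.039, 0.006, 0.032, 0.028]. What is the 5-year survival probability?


p_k = 1 - q_k for each year
Survival = product of (1 - q_k)
= 0.961 * 0.961 * 0.994 * 0.968 * 0.972
= 0.8637


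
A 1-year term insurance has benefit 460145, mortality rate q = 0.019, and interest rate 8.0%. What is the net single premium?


NSP = benefit * q * v
v = 1/(1+i) = 0.925926
NSP = 460145 * 0.019 * 0.925926
= 8095.1435


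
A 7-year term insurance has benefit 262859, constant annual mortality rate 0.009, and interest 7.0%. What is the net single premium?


NSP = benefit * sum_{k=0}^{n-1} k_p_x * q * v^(k+1)
With constant q=0.009, v=0.934579
Sum = 0.047329
NSP = 262859 * 0.047329
= 12440.7487


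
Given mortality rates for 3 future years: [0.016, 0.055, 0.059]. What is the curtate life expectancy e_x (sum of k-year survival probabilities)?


e_x = sum_{k=1}^{n} k_p_x
k_p_x values:
  1_p_x = 0.984
  2_p_x = 0.92988
  3_p_x = 0.875017
e_x = 2.7889


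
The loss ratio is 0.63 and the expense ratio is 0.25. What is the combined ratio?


Combined ratio = loss ratio + expense ratio
= 0.63 + 0.25
= 0.88


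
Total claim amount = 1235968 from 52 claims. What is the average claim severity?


severity = total / number
= 1235968 / 52
= 23768.6154


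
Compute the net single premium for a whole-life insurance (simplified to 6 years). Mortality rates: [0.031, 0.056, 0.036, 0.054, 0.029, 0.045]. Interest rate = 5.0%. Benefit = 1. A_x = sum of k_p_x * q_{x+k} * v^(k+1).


v = 0.952381
Year 0: k_p_x=1.0, q=0.031, term=0.029524
Year 1: k_p_x=0.969, q=0.056, term=0.049219
Year 2: k_p_x=0.914736, q=0.036, term=0.028447
Year 3: k_p_x=0.881806, q=0.054, term=0.039175
Year 4: k_p_x=0.834188, q=0.029, term=0.018955
Year 5: k_p_x=0.809997, q=0.045, term=0.027199
A_x = 0.1925


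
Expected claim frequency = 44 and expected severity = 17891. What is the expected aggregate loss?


E[S] = E[N] * E[X]
= 44 * 17891
= 787204


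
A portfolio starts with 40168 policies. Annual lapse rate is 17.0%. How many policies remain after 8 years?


remaining = initial * (1 - lapse)^years
= 40168 * (1 - 0.17)^8
= 40168 * 0.225229
= 9047.0074


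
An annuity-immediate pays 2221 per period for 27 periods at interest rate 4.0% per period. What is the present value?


PV = PMT * (1 - (1+i)^(-n)) / i
= 2221 * (1 - (1+0.04)^(-27)) / 0.04
= 2221 * (1 - 0.346817) / 0.04
= 2221 * 16.329586
= 36268.0099


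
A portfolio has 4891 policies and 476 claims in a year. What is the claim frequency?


frequency = claims / policies
= 476 / 4891
= 0.0973


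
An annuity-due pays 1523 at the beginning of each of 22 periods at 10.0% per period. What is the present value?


PV_due = PMT * (1-(1+i)^(-n))/i * (1+i)
PV_immediate = 13359.0558
PV_due = 13359.0558 * 1.1
= 14694.9614


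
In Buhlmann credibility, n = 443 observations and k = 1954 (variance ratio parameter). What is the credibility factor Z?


Z = n / (n + k)
= 443 / (443 + 1954)
= 443 / 2397
= 0.1848


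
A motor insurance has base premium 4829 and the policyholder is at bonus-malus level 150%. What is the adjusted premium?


adjusted = base * BM_level / 100
= 4829 * 150 / 100
= 4829 * 1.5
= 7243.5


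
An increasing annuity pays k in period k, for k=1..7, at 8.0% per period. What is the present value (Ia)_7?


(Ia)_n = sum_{k=1}^{n} k * v^k, v = 1/(1+i)
v = 0.925926
Sum computed term by term:
(Ia)_7 = 19.2306


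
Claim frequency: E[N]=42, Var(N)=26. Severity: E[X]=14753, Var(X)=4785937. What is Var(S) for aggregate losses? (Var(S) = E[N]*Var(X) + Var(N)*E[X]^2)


Var(S) = E[N]*Var(X) + Var(N)*E[X]^2
= 42*4785937 + 26*14753^2
= 201009354 + 5658926234
= 5.8599e+09


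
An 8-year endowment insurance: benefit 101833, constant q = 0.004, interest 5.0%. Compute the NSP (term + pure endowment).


Term component = 2598.7683
Pure endowment = 8_p_x * v^8 * benefit = 0.968444 * 0.676839 * 101833 = 66749.6285
NSP = 69348.3968


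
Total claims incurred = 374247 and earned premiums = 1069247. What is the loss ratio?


Loss ratio = claims / premiums
= 374247 / 1069247
= 0.35


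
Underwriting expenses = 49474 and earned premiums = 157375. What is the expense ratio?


Expense ratio = expenses / premiums
= 49474 / 157375
= 0.3144


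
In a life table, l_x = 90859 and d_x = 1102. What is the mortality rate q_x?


q_x = d_x / l_x
= 1102 / 90859
= 0.0121


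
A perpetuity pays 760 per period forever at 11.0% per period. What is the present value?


PV = PMT / i
= 760 / 0.11
= 6909.0909


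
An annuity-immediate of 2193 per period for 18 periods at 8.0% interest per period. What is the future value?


FV = PMT * ((1+i)^n - 1) / i
= 2193 * ((1.08)^18 - 1) / 0.08
= 2193 * (3.996019 - 1) / 0.08
= 82128.3845


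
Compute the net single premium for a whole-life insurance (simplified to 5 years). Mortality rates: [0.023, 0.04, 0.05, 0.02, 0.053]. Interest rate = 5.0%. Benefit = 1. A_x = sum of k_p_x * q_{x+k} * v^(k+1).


v = 0.952381
Year 0: k_p_x=1.0, q=0.023, term=0.021905
Year 1: k_p_x=0.977, q=0.04, term=0.035447
Year 2: k_p_x=0.93792, q=0.05, term=0.040511
Year 3: k_p_x=0.891024, q=0.02, term=0.014661
Year 4: k_p_x=0.873204, q=0.053, term=0.036261
A_x = 0.1488


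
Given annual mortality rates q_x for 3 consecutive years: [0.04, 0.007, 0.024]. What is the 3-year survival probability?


p_k = 1 - q_k for each year
Survival = product of (1 - q_k)
= 0.96 * 0.993 * 0.976
= 0.9304


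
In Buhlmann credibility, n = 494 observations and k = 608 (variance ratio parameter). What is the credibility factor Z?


Z = n / (n + k)
= 494 / (494 + 608)
= 494 / 1102
= 0.4483


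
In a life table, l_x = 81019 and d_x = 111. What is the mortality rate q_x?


q_x = d_x / l_x
= 111 / 81019
= 0.0014


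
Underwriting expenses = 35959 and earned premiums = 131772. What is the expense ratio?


Expense ratio = expenses / premiums
= 35959 / 131772
= 0.2729


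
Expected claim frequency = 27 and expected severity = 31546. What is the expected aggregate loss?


E[S] = E[N] * E[X]
= 27 * 31546
= 851742


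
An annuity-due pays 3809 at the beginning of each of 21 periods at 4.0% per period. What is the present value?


PV_due = PMT * (1-(1+i)^(-n))/i * (1+i)
PV_immediate = 53437.0702
PV_due = 53437.0702 * 1.04
= 55574.553


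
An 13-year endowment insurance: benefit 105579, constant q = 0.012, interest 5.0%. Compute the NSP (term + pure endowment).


Term component = 11171.7555
Pure endowment = 13_p_x * v^13 * benefit = 0.854752 * 0.530321 * 105579 = 47858.2634
NSP = 59030.0189


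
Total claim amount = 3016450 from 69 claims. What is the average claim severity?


severity = total / number
= 3016450 / 69
= 43716.6667


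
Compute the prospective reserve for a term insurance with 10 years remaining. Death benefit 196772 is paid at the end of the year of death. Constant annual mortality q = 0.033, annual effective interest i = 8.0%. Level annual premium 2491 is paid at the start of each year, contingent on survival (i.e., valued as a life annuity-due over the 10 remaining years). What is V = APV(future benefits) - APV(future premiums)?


v = 1/(1+i) = 0.925926
APV(future benefits) per unit = sum_{k=0}^{9} k_p_x * q * v^(k+1) = 0.195327
APV(future benefits) = 196772 * 0.195327 = 38434.9505
Life annuity-due factor ä_{x:10} = sum_{k=0}^{9} k_p_x * v^k = 6.392531
APV(future premiums) = 2491 * 6.392531 = 15923.7947
V = 38434.9505 - 15923.7947
= 22511.1558


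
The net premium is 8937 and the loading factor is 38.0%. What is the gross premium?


Gross = net * (1 + loading)
= 8937 * (1 + 0.38)
= 8937 * 1.38
= 12333.06


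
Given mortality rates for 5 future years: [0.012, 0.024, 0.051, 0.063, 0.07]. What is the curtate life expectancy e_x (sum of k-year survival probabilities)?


e_x = sum_{k=1}^{n} k_p_x
k_p_x values:
  1_p_x = 0.988
  2_p_x = 0.964288
  3_p_x = 0.915109
  4_p_x = 0.857457
  5_p_x = 0.797435
e_x = 4.5223


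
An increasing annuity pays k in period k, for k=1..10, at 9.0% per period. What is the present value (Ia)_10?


(Ia)_n = sum_{k=1}^{n} k * v^k, v = 1/(1+i)
v = 0.917431
Sum computed term by term:
(Ia)_10 = 30.7904


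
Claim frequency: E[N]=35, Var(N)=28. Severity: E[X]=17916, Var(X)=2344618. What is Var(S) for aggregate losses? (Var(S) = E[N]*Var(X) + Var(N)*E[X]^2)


Var(S) = E[N]*Var(X) + Var(N)*E[X]^2
= 35*2344618 + 28*17916^2
= 82061630 + 8987525568
= 9.0696e+09


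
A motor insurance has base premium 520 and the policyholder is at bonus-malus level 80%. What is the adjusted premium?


adjusted = base * BM_level / 100
= 520 * 80 / 100
= 520 * 0.8
= 416.0


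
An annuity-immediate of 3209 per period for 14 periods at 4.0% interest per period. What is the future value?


FV = PMT * ((1+i)^n - 1) / i
= 3209 * ((1.04)^14 - 1) / 0.04
= 3209 * (1.731676 - 1) / 0.04
= 58698.743


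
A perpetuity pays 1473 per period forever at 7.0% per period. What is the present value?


PV = PMT / i
= 1473 / 0.07
= 21042.8571


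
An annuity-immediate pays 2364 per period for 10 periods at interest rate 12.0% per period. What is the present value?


PV = PMT * (1 - (1+i)^(-n)) / i
= 2364 * (1 - (1+0.12)^(-10)) / 0.12
= 2364 * (1 - 0.321973) / 0.12
= 2364 * 5.650223
= 13357.1272


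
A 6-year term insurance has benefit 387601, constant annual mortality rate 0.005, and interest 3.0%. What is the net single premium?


NSP = benefit * sum_{k=0}^{n-1} k_p_x * q * v^(k+1)
With constant q=0.005, v=0.970874
Sum = 0.026761
NSP = 387601 * 0.026761
= 10372.6624


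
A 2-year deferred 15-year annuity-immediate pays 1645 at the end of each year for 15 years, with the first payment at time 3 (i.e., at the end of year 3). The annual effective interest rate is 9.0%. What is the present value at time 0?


PV at time 2 of the 15-year annuity-immediate:
a_n = 1645 * (1-(1+0.09)^(-15))/0.09 = 13259.8325
Discount back 2 years to time 0:
PV = 13259.8325 * (1+0.09)^(-2)
= 13259.8325 * 0.84168
= 11160.5357


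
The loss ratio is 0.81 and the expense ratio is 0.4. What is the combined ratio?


Combined ratio = loss ratio + expense ratio
= 0.81 + 0.4
= 1.21


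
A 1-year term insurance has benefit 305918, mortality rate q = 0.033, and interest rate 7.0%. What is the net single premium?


NSP = benefit * q * v
v = 1/(1+i) = 0.934579
NSP = 305918 * 0.033 * 0.934579
= 9434.8542


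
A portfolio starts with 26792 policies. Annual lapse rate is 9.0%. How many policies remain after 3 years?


remaining = initial * (1 - lapse)^years
= 26792 * (1 - 0.09)^3
= 26792 * 0.753571
= 20189.6742


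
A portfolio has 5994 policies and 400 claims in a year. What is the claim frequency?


frequency = claims / policies
= 400 / 5994
= 0.0667


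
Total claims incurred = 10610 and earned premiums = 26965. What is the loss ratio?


Loss ratio = claims / premiums
= 10610 / 26965
= 0.3935


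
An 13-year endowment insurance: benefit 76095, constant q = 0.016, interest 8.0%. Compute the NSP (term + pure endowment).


Term component = 8901.2767
Pure endowment = 13_p_x * v^13 * benefit = 0.810842 * 0.367698 * 76095 = 22687.34
NSP = 31588.6167


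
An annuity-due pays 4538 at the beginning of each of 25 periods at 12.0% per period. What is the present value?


PV_due = PMT * (1-(1+i)^(-n))/i * (1+i)
PV_immediate = 35592.1653
PV_due = 35592.1653 * 1.12
= 39863.2251


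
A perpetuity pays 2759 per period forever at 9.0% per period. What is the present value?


PV = PMT / i
= 2759 / 0.09
= 30655.5556


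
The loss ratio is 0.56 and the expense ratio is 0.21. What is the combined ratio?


Combined ratio = loss ratio + expense ratio
= 0.56 + 0.21
= 0.77


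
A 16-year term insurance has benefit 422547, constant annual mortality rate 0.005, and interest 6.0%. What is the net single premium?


NSP = benefit * sum_{k=0}^{n-1} k_p_x * q * v^(k+1)
With constant q=0.005, v=0.943396
Sum = 0.048976
NSP = 422547 * 0.048976
= 20694.7787


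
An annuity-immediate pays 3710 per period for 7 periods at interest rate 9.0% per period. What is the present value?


PV = PMT * (1 - (1+i)^(-n)) / i
= 3710 * (1 - (1+0.09)^(-7)) / 0.09
= 3710 * (1 - 0.547034) / 0.09
= 3710 * 5.032953
= 18672.255


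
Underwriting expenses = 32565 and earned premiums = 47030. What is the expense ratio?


Expense ratio = expenses / premiums
= 32565 / 47030
= 0.6924


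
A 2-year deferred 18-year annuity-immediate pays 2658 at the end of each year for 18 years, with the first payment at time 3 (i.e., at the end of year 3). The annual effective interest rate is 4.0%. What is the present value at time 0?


PV at time 2 of the 18-year annuity-immediate:
a_n = 2658 * (1-(1+0.04)^(-18))/0.04 = 33648.4114
Discount back 2 years to time 0:
PV = 33648.4114 * (1+0.04)^(-2)
= 33648.4114 * 0.924556
= 31109.8478


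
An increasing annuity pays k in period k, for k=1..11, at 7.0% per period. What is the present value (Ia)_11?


(Ia)_n = sum_{k=1}^{n} k * v^k, v = 1/(1+i)
v = 0.934579
Sum computed term by term:
(Ia)_11 = 39.9652


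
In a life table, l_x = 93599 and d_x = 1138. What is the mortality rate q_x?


q_x = d_x / l_x
= 1138 / 93599
= 0.0122


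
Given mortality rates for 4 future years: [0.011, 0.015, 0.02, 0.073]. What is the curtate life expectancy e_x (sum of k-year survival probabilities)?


e_x = sum_{k=1}^{n} k_p_x
k_p_x values:
  1_p_x = 0.989
  2_p_x = 0.974165
  3_p_x = 0.954682
  4_p_x = 0.88499
e_x = 3.8028


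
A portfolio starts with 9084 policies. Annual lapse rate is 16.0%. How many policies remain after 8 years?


remaining = initial * (1 - lapse)^years
= 9084 * (1 - 0.16)^8
= 9084 * 0.247876
= 2251.7046


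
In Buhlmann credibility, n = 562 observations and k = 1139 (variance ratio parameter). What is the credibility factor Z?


Z = n / (n + k)
= 562 / (562 + 1139)
= 562 / 1701
= 0.3304


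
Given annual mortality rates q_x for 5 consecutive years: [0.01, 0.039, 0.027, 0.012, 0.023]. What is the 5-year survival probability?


p_k = 1 - q_k for each year
Survival = product of (1 - q_k)
= 0.99 * 0.961 * 0.973 * 0.988 * 0.977
= 0.8936


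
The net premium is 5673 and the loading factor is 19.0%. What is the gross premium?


Gross = net * (1 + loading)
= 5673 * (1 + 0.19)
= 5673 * 1.19
= 6750.87


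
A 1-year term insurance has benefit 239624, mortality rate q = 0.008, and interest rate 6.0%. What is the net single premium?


NSP = benefit * q * v
v = 1/(1+i) = 0.943396
NSP = 239624 * 0.008 * 0.943396
= 1808.483


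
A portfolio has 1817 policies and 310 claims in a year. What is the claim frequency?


frequency = claims / policies
= 310 / 1817
= 0.1706


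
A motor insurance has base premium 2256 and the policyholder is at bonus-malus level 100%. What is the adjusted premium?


adjusted = base * BM_level / 100
= 2256 * 100 / 100
= 2256 * 1.0
= 2256.0


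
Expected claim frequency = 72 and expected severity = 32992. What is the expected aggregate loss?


E[S] = E[N] * E[X]
= 72 * 32992
= 2.3754e+06


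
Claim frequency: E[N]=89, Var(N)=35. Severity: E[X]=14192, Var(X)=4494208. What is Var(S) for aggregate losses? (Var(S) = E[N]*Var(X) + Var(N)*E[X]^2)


Var(S) = E[N]*Var(X) + Var(N)*E[X]^2
= 89*4494208 + 35*14192^2
= 399984512 + 7049450240
= 7.4494e+09


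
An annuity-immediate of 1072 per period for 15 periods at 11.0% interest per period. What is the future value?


FV = PMT * ((1+i)^n - 1) / i
= 1072 * ((1.11)^15 - 1) / 0.11
= 1072 * (4.784589 - 1) / 0.11
= 36882.5448


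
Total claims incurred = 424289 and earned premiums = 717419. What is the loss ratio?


Loss ratio = claims / premiums
= 424289 / 717419
= 0.5914


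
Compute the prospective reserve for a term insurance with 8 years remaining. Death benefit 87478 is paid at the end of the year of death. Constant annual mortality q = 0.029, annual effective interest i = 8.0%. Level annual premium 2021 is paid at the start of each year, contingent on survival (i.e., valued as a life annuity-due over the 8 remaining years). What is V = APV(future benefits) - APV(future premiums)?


v = 1/(1+i) = 0.925926
APV(future benefits) per unit = sum_{k=0}^{7} k_p_x * q * v^(k+1) = 0.152466
APV(future benefits) = 87478 * 0.152466 = 13337.4472
Life annuity-due factor ä_{x:8} = sum_{k=0}^{7} k_p_x * v^k = 5.678055
APV(future premiums) = 2021 * 5.678055 = 11475.35
V = 13337.4472 - 11475.35
= 1862.0972


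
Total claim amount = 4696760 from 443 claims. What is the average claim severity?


severity = total / number
= 4696760 / 443
= 10602.167


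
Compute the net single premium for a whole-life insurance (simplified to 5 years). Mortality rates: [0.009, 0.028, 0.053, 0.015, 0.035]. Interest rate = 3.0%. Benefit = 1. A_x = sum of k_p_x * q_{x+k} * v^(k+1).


v = 0.970874
Year 0: k_p_x=1.0, q=0.009, term=0.008738
Year 1: k_p_x=0.991, q=0.028, term=0.026155
Year 2: k_p_x=0.963252, q=0.053, term=0.04672
Year 3: k_p_x=0.9122, q=0.015, term=0.012157
Year 4: k_p_x=0.898517, q=0.035, term=0.027127
A_x = 0.1209


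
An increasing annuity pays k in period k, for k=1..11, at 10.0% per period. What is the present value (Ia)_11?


(Ia)_n = sum_{k=1}^{n} k * v^k, v = 1/(1+i)
v = 0.909091
Sum computed term by term:
(Ia)_11 = 32.8913


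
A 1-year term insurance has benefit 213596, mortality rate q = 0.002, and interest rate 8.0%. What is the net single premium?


NSP = benefit * q * v
v = 1/(1+i) = 0.925926
NSP = 213596 * 0.002 * 0.925926
= 395.5481


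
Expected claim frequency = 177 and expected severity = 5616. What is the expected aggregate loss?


E[S] = E[N] * E[X]
= 177 * 5616
= 994032


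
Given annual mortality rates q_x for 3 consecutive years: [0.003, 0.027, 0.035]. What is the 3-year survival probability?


p_k = 1 - q_k for each year
Survival = product of (1 - q_k)
= 0.997 * 0.973 * 0.965
= 0.9361


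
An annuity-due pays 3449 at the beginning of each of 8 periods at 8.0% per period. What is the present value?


PV_due = PMT * (1-(1+i)^(-n))/i * (1+i)
PV_immediate = 19820.1577
PV_due = 19820.1577 * 1.08
= 21405.7703


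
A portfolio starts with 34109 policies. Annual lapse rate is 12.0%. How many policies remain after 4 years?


remaining = initial * (1 - lapse)^years
= 34109 * (1 - 0.12)^4
= 34109 * 0.599695
= 20455.009


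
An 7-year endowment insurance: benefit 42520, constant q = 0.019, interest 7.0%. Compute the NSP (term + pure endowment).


Term component = 4134.7262
Pure endowment = 7_p_x * v^7 * benefit = 0.874345 * 0.62275 * 42520 = 23152.072
NSP = 27286.7982


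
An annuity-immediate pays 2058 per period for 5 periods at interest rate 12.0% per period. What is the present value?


PV = PMT * (1 - (1+i)^(-n)) / i
= 2058 * (1 - (1+0.12)^(-5)) / 0.12
= 2058 * (1 - 0.567427) / 0.12
= 2058 * 3.604776
= 7418.6294


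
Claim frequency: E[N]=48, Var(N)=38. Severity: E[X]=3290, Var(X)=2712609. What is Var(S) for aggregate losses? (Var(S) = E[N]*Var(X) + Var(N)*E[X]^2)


Var(S) = E[N]*Var(X) + Var(N)*E[X]^2
= 48*2712609 + 38*3290^2
= 130205232 + 411315800
= 5.4152e+08


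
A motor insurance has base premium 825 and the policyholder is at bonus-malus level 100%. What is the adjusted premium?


adjusted = base * BM_level / 100
= 825 * 100 / 100
= 825 * 1.0
= 825.0


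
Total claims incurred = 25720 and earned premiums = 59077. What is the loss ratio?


Loss ratio = claims / premiums
= 25720 / 59077
= 0.4354


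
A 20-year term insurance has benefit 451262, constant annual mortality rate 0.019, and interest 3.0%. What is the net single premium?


NSP = benefit * sum_{k=0}^{n-1} k_p_x * q * v^(k+1)
With constant q=0.019, v=0.970874
Sum = 0.241472
NSP = 451262 * 0.241472
= 108967.2877


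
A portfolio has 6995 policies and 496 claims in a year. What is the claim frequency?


frequency = claims / policies
= 496 / 6995
= 0.0709


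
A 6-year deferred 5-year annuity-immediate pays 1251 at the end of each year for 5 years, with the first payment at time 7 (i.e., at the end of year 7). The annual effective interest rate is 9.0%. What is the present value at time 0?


PV at time 6 of the 5-year annuity-immediate:
a_n = 1251 * (1-(1+0.09)^(-5))/0.09 = 4865.9537
Discount back 6 years to time 0:
PV = 4865.9537 * (1+0.09)^(-6)
= 4865.9537 * 0.596267
= 2901.4092


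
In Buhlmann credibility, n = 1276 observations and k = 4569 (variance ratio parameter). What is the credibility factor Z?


Z = n / (n + k)
= 1276 / (1276 + 4569)
= 1276 / 5845
= 0.2183


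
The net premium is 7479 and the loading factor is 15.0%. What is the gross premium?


Gross = net * (1 + loading)
= 7479 * (1 + 0.15)
= 7479 * 1.15
= 8600.85


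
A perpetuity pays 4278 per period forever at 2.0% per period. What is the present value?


PV = PMT / i
= 4278 / 0.02
= 213900.0


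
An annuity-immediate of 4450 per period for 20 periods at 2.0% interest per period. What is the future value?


FV = PMT * ((1+i)^n - 1) / i
= 4450 * ((1.02)^20 - 1) / 0.02
= 4450 * (1.485947 - 1) / 0.02
= 108123.2956


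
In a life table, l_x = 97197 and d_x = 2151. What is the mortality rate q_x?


q_x = d_x / l_x
= 2151 / 97197
= 0.0221


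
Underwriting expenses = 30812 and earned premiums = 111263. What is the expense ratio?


Expense ratio = expenses / premiums
= 30812 / 111263
= 0.2769


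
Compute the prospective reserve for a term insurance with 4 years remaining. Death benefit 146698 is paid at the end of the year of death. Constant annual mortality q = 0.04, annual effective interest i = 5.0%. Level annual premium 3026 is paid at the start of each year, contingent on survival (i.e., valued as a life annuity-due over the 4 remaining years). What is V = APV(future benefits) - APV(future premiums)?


v = 1/(1+i) = 0.952381
APV(future benefits) per unit = sum_{k=0}^{3} k_p_x * q * v^(k+1) = 0.133885
APV(future benefits) = 146698 * 0.133885 = 19640.6117
Life annuity-due factor ä_{x:4} = sum_{k=0}^{3} k_p_x * v^k = 3.514472
APV(future premiums) = 3026 * 3.514472 = 10634.7932
V = 19640.6117 - 10634.7932
= 9005.8185


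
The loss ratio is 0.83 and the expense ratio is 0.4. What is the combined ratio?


Combined ratio = loss ratio + expense ratio
= 0.83 + 0.4
= 1.23


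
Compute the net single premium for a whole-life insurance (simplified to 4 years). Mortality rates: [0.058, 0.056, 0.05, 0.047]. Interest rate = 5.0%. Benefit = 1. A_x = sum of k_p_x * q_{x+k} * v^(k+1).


v = 0.952381
Year 0: k_p_x=1.0, q=0.058, term=0.055238
Year 1: k_p_x=0.942, q=0.056, term=0.047848
Year 2: k_p_x=0.889248, q=0.05, term=0.038408
Year 3: k_p_x=0.844786, q=0.047, term=0.032665
A_x = 0.1742


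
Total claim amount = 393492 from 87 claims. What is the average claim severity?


severity = total / number
= 393492 / 87
= 4522.8966


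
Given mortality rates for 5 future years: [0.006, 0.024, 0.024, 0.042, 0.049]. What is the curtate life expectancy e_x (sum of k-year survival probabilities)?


e_x = sum_{k=1}^{n} k_p_x
k_p_x values:
  1_p_x = 0.994
  2_p_x = 0.970144
  3_p_x = 0.946861
  4_p_x = 0.907092
  5_p_x = 0.862645
e_x = 4.6807


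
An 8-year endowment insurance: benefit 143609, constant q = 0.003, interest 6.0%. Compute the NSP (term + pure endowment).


Term component = 2649.8484
Pure endowment = 8_p_x * v^8 * benefit = 0.97625 * 0.627412 * 143609 = 87962.1837
NSP = 90612.0321


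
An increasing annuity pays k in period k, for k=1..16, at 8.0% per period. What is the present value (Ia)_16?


(Ia)_n = sum_{k=1}^{n} k * v^k, v = 1/(1+i)
v = 0.925926
Sum computed term by term:
(Ia)_16 = 61.1154


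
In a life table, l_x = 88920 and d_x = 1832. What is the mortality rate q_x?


q_x = d_x / l_x
= 1832 / 88920
= 0.0206


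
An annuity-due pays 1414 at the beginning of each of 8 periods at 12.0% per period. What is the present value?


PV_due = PMT * (1-(1+i)^(-n))/i * (1+i)
PV_immediate = 7024.2426
PV_due = 7024.2426 * 1.12
= 7867.1517


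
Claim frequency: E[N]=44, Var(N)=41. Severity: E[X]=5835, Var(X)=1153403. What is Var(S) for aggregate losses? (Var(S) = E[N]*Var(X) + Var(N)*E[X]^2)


Var(S) = E[N]*Var(X) + Var(N)*E[X]^2
= 44*1153403 + 41*5835^2
= 50749732 + 1395936225
= 1.4467e+09


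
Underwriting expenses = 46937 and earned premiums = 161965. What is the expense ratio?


Expense ratio = expenses / premiums
= 46937 / 161965
= 0.2898


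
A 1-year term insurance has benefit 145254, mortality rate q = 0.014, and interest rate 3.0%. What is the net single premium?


NSP = benefit * q * v
v = 1/(1+i) = 0.970874
NSP = 145254 * 0.014 * 0.970874
= 1974.3262


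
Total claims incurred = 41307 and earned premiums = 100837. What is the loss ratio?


Loss ratio = claims / premiums
= 41307 / 100837
= 0.4096


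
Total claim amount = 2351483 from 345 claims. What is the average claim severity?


severity = total / number
= 2351483 / 345
= 6815.8928


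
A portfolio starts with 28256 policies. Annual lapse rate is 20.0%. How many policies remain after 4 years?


remaining = initial * (1 - lapse)^years
= 28256 * (1 - 0.2)^4
= 28256 * 0.4096
= 11573.6576


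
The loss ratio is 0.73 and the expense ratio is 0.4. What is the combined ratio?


Combined ratio = loss ratio + expense ratio
= 0.73 + 0.4
= 1.13


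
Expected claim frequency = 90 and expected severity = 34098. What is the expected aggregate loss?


E[S] = E[N] * E[X]
= 90 * 34098
= 3.0688e+06


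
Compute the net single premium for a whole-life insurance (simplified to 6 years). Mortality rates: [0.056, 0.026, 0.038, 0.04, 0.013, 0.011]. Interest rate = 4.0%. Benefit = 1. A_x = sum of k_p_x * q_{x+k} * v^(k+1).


v = 0.961538
Year 0: k_p_x=1.0, q=0.056, term=0.053846
Year 1: k_p_x=0.944, q=0.026, term=0.022692
Year 2: k_p_x=0.919456, q=0.038, term=0.031061
Year 3: k_p_x=0.884517, q=0.04, term=0.030244
Year 4: k_p_x=0.849136, q=0.013, term=0.009073
Year 5: k_p_x=0.838097, q=0.011, term=0.007286
A_x = 0.1542


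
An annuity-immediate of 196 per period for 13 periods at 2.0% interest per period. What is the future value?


FV = PMT * ((1+i)^n - 1) / i
= 196 * ((1.02)^13 - 1) / 0.02
= 196 * (1.293607 - 1) / 0.02
= 2877.345


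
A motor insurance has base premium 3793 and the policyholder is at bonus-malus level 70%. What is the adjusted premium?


adjusted = base * BM_level / 100
= 3793 * 70 / 100
= 3793 * 0.7
= 2655.1


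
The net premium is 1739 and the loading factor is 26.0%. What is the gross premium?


Gross = net * (1 + loading)
= 1739 * (1 + 0.26)
= 1739 * 1.26
= 2191.14


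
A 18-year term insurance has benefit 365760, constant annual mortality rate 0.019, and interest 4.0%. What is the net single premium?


NSP = benefit * sum_{k=0}^{n-1} k_p_x * q * v^(k+1)
With constant q=0.019, v=0.961538
Sum = 0.209484
NSP = 365760 * 0.209484
= 76621.0093


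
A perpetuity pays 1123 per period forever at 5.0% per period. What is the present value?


PV = PMT / i
= 1123 / 0.05
= 22460.0


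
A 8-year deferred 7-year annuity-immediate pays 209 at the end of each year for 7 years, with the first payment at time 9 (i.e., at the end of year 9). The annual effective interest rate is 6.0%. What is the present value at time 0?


PV at time 8 of the 7-year annuity-immediate:
a_n = 209 * (1-(1+0.06)^(-7))/0.06 = 1166.7177
Discount back 8 years to time 0:
PV = 1166.7177 * (1+0.06)^(-8)
= 1166.7177 * 0.627412
= 732.0131


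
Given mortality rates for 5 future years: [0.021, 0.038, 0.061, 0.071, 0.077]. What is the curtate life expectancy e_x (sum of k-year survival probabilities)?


e_x = sum_{k=1}^{n} k_p_x
k_p_x values:
  1_p_x = 0.979
  2_p_x = 0.941798
  3_p_x = 0.884348
  4_p_x = 0.82156
  5_p_x = 0.7583
e_x = 4.385


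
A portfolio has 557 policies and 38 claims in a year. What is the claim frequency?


frequency = claims / policies
= 38 / 557
= 0.0682


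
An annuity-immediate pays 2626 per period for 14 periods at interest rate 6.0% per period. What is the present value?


PV = PMT * (1 - (1+i)^(-n)) / i
= 2626 * (1 - (1+0.06)^(-14)) / 0.06
= 2626 * (1 - 0.442301) / 0.06
= 2626 * 9.294984
= 24408.6278


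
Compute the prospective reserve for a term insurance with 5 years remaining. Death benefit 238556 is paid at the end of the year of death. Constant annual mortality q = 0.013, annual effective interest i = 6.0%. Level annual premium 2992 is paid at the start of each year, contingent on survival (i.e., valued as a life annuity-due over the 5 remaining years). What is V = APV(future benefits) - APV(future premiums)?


v = 1/(1+i) = 0.943396
APV(future benefits) per unit = sum_{k=0}^{4} k_p_x * q * v^(k+1) = 0.053437
APV(future benefits) = 238556 * 0.053437 = 12747.6212
Life annuity-due factor ä_{x:5} = sum_{k=0}^{4} k_p_x * v^k = 4.357138
APV(future premiums) = 2992 * 4.357138 = 13036.557
V = 12747.6212 - 13036.557
= -288.9358


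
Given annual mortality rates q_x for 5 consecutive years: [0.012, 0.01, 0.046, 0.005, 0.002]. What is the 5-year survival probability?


p_k = 1 - q_k for each year
Survival = product of (1 - q_k)
= 0.988 * 0.99 * 0.954 * 0.995 * 0.998
= 0.9266


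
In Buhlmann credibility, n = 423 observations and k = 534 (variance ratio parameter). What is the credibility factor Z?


Z = n / (n + k)
= 423 / (423 + 534)
= 423 / 957
= 0.442


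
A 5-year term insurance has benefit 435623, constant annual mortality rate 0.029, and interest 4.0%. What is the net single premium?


NSP = benefit * sum_{k=0}^{n-1} k_p_x * q * v^(k+1)
With constant q=0.029, v=0.961538
Sum = 0.12211
NSP = 435623 * 0.12211
= 53193.9063


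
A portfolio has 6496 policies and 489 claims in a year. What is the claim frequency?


frequency = claims / policies
= 489 / 6496
= 0.0753


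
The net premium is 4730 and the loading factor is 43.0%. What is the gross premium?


Gross = net * (1 + loading)
= 4730 * (1 + 0.43)
= 4730 * 1.43
= 6763.9


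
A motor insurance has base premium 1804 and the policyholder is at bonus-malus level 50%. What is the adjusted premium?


adjusted = base * BM_level / 100
= 1804 * 50 / 100
= 1804 * 0.5
= 902.0


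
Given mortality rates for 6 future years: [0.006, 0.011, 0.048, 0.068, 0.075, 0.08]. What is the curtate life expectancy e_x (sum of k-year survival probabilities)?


e_x = sum_{k=1}^{n} k_p_x
k_p_x values:
  1_p_x = 0.994
  2_p_x = 0.983066
  3_p_x = 0.935879
  4_p_x = 0.872239
  5_p_x = 0.806821
  6_p_x = 0.742275
e_x = 5.3343


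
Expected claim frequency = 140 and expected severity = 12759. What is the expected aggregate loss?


E[S] = E[N] * E[X]
= 140 * 12759
= 1.7863e+06


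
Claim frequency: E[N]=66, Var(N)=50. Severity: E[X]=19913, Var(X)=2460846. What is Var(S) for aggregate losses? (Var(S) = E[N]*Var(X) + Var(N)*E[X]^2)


Var(S) = E[N]*Var(X) + Var(N)*E[X]^2
= 66*2460846 + 50*19913^2
= 162415836 + 19826378450
= 1.9989e+10


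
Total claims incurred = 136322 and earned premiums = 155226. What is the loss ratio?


Loss ratio = claims / premiums
= 136322 / 155226
= 0.8782


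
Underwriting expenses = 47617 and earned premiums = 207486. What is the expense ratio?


Expense ratio = expenses / premiums
= 47617 / 207486
= 0.2295


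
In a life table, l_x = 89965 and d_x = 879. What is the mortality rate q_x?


q_x = d_x / l_x
= 879 / 89965
= 0.0098


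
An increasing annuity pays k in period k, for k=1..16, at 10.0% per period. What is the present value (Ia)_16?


(Ia)_n = sum_{k=1}^{n} k * v^k, v = 1/(1+i)
v = 0.909091
Sum computed term by term:
(Ia)_16 = 51.2401


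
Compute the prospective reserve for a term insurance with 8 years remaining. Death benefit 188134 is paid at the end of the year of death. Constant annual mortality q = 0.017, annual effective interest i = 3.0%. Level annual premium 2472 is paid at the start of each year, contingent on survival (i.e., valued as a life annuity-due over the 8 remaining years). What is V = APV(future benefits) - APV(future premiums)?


v = 1/(1+i) = 0.970874
APV(future benefits) per unit = sum_{k=0}^{7} k_p_x * q * v^(k+1) = 0.11277
APV(future benefits) = 188134 * 0.11277 = 21215.8219
Life annuity-due factor ä_{x:8} = sum_{k=0}^{7} k_p_x * v^k = 6.832519
APV(future premiums) = 2472 * 6.832519 = 16889.988
V = 21215.8219 - 16889.988
= 4325.8339


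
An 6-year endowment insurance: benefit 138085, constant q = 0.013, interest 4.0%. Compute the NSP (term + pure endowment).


Term component = 9123.2299
Pure endowment = 6_p_x * v^6 * benefit = 0.924491 * 0.790315 * 138085 = 100890.2933
NSP = 110013.5232


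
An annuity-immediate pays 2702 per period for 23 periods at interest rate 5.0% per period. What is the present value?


PV = PMT * (1 - (1+i)^(-n)) / i
= 2702 * (1 - (1+0.05)^(-23)) / 0.05
= 2702 * (1 - 0.325571) / 0.05
= 2702 * 13.488574
= 36446.1266


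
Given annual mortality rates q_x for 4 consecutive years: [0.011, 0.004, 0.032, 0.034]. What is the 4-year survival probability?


p_k = 1 - q_k for each year
Survival = product of (1 - q_k)
= 0.989 * 0.996 * 0.968 * 0.966
= 0.9211


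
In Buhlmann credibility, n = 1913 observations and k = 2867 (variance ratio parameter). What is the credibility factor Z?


Z = n / (n + k)
= 1913 / (1913 + 2867)
= 1913 / 4780
= 0.4002


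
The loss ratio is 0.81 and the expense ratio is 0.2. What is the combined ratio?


Combined ratio = loss ratio + expense ratio
= 0.81 + 0.2
= 1.01


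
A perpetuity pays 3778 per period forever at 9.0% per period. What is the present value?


PV = PMT / i
= 3778 / 0.09
= 41977.7778


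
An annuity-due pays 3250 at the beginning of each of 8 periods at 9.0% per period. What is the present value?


PV_due = PMT * (1-(1+i)^(-n))/i * (1+i)
PV_immediate = 17988.1621
PV_due = 17988.1621 * 1.09
= 19607.0967


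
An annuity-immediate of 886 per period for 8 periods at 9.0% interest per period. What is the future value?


FV = PMT * ((1+i)^n - 1) / i
= 886 * ((1.09)^8 - 1) / 0.09
= 886 * (1.992563 - 1) / 0.09
= 9771.2278


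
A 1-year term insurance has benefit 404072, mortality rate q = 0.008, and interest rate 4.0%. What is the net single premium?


NSP = benefit * q * v
v = 1/(1+i) = 0.961538
NSP = 404072 * 0.008 * 0.961538
= 3108.2462


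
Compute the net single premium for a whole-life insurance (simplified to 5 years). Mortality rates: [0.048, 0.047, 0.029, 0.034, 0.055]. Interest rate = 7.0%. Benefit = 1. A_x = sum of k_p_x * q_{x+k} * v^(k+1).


v = 0.934579
Year 0: k_p_x=1.0, q=0.048, term=0.04486
Year 1: k_p_x=0.952, q=0.047, term=0.039081
Year 2: k_p_x=0.907256, q=0.029, term=0.021477
Year 3: k_p_x=0.880946, q=0.034, term=0.02285
Year 4: k_p_x=0.850993, q=0.055, term=0.033371
A_x = 0.1616


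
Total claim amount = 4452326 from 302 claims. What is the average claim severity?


severity = total / number
= 4452326 / 302
= 14742.8013


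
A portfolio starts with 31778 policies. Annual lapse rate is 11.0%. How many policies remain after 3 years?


remaining = initial * (1 - lapse)^years
= 31778 * (1 - 0.11)^3
= 31778 * 0.704969
= 22402.5049


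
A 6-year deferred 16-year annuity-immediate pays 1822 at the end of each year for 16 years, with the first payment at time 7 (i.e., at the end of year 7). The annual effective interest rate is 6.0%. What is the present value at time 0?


PV at time 6 of the 16-year annuity-immediate:
a_n = 1822 * (1-(1+0.06)^(-16))/0.06 = 18412.9412
Discount back 6 years to time 0:
PV = 18412.9412 * (1+0.06)^(-6)
= 18412.9412 * 0.704961
= 12980.397


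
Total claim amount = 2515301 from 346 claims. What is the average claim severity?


severity = total / number
= 2515301 / 346
= 7269.6561


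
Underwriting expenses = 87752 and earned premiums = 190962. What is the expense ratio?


Expense ratio = expenses / premiums
= 87752 / 190962
= 0.4595


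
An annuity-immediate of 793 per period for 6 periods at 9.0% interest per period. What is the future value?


FV = PMT * ((1+i)^n - 1) / i
= 793 * ((1.09)^6 - 1) / 0.09
= 793 * (1.6771 - 1) / 0.09
= 5966.0043


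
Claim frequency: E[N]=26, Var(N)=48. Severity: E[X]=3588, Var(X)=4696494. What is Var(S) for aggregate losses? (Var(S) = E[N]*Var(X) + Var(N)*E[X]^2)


Var(S) = E[N]*Var(X) + Var(N)*E[X]^2
= 26*4696494 + 48*3588^2
= 122108844 + 617939712
= 7.4005e+08


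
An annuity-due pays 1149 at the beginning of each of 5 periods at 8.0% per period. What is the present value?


PV_due = PMT * (1-(1+i)^(-n))/i * (1+i)
PV_immediate = 4587.6238
PV_due = 4587.6238 * 1.08
= 4954.6337


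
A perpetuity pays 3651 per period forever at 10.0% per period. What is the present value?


PV = PMT / i
= 3651 / 0.1
= 36510.0


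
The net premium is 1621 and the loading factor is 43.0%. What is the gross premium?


Gross = net * (1 + loading)
= 1621 * (1 + 0.43)
= 1621 * 1.43
= 2318.03


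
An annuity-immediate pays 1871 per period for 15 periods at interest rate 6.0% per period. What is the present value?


PV = PMT * (1 - (1+i)^(-n)) / i
= 1871 * (1 - (1+0.06)^(-15)) / 0.06
= 1871 * (1 - 0.417265) / 0.06
= 1871 * 9.712249
= 18171.6179


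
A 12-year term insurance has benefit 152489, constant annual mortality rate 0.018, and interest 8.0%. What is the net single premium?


NSP = benefit * sum_{k=0}^{n-1} k_p_x * q * v^(k+1)
With constant q=0.018, v=0.925926
Sum = 0.125019
NSP = 152489 * 0.125019
= 19064.0613


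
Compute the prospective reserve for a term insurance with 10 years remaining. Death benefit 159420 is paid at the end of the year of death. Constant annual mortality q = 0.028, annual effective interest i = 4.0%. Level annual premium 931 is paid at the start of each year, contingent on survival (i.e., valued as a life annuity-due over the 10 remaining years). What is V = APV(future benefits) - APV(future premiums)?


v = 1/(1+i) = 0.961538
APV(future benefits) per unit = sum_{k=0}^{9} k_p_x * q * v^(k+1) = 0.202364
APV(future benefits) = 159420 * 0.202364 = 32260.8509
Life annuity-due factor ä_{x:10} = sum_{k=0}^{9} k_p_x * v^k = 7.516373
APV(future premiums) = 931 * 7.516373 = 6997.7432
V = 32260.8509 - 6997.7432
= 25263.1077


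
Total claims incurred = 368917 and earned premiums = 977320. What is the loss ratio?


Loss ratio = claims / premiums
= 368917 / 977320
= 0.3775


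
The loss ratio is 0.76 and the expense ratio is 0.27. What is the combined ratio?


Combined ratio = loss ratio + expense ratio
= 0.76 + 0.27
= 1.03


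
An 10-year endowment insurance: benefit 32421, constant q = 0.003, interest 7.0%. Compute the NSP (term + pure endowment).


Term component = 675.1077
Pure endowment = 10_p_x * v^10 * benefit = 0.970402 * 0.508349 * 32421 = 15993.3784
NSP = 16668.4861


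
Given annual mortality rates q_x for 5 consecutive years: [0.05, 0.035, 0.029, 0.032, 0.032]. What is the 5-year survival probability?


p_k = 1 - q_k for each year
Survival = product of (1 - q_k)
= 0.95 * 0.965 * 0.971 * 0.968 * 0.968
= 0.8341


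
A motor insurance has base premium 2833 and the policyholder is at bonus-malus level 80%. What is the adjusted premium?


adjusted = base * BM_level / 100
= 2833 * 80 / 100
= 2833 * 0.8
= 2266.4


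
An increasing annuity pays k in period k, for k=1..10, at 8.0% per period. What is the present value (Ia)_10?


(Ia)_n = sum_{k=1}^{n} k * v^k, v = 1/(1+i)
v = 0.925926
Sum computed term by term:
(Ia)_10 = 32.6869


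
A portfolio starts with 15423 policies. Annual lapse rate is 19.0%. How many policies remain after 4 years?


remaining = initial * (1 - lapse)^years
= 15423 * (1 - 0.19)^4
= 15423 * 0.430467
= 6639.0958
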